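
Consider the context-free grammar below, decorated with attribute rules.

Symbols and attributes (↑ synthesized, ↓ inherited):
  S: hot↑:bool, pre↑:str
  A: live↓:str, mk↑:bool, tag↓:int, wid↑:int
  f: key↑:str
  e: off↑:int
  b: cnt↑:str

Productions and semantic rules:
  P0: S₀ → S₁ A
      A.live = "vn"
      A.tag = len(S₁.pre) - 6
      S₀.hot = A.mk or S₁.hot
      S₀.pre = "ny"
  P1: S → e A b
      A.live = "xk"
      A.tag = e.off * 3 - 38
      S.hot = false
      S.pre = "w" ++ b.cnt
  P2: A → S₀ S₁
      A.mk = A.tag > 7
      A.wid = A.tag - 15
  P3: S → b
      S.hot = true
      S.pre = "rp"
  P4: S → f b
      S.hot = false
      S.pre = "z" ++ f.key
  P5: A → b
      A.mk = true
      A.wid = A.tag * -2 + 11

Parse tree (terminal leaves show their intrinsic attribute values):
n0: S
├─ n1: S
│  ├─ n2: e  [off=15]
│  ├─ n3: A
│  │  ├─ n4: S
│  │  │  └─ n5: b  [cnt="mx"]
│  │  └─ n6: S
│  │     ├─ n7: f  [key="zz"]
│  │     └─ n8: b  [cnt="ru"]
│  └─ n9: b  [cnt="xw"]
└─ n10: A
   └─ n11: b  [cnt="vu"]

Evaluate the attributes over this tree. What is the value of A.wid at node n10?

1. n2.off = 15  [terminal]
2. n3.live = "xk"  ["xk"]
3. n3.tag = 7  [e.off * 3 - 38]
4. n5.cnt = "mx"  [terminal]
5. n4.hot = true  [true]
6. n4.pre = "rp"  ["rp"]
7. n7.key = "zz"  [terminal]
8. n8.cnt = "ru"  [terminal]
9. n6.hot = false  [false]
10. n6.pre = "zzz"  ["z" ++ f.key]
11. n3.mk = false  [A.tag > 7]
12. n3.wid = -8  [A.tag - 15]
13. n9.cnt = "xw"  [terminal]
14. n1.hot = false  [false]
15. n1.pre = "wxw"  ["w" ++ b.cnt]
16. n10.live = "vn"  ["vn"]
17. n10.tag = -3  [len(S₁.pre) - 6]
18. n11.cnt = "vu"  [terminal]
19. n10.mk = true  [true]
20. n10.wid = 17  [A.tag * -2 + 11]
21. n0.hot = true  [A.mk or S₁.hot]
22. n0.pre = "ny"  ["ny"]

17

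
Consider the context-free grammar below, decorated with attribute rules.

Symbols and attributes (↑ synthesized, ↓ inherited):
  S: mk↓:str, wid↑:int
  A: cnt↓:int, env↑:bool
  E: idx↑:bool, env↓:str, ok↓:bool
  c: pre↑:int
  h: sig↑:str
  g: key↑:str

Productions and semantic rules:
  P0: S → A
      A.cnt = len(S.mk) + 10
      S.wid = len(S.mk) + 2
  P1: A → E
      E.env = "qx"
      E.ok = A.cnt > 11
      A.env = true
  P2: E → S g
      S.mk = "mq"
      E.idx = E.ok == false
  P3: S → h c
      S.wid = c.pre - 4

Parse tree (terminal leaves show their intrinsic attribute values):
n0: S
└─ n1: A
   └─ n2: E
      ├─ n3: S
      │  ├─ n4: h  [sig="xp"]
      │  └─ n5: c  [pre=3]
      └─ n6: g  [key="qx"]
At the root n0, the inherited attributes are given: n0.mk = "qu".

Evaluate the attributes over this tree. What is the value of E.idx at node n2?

1. n0.mk = "qu"  [given at root]
2. n1.cnt = 12  [len(S.mk) + 10]
3. n2.env = "qx"  ["qx"]
4. n2.ok = true  [A.cnt > 11]
5. n3.mk = "mq"  ["mq"]
6. n4.sig = "xp"  [terminal]
7. n5.pre = 3  [terminal]
8. n3.wid = -1  [c.pre - 4]
9. n6.key = "qx"  [terminal]
10. n2.idx = false  [E.ok == false]
11. n1.env = true  [true]
12. n0.wid = 4  [len(S.mk) + 2]

false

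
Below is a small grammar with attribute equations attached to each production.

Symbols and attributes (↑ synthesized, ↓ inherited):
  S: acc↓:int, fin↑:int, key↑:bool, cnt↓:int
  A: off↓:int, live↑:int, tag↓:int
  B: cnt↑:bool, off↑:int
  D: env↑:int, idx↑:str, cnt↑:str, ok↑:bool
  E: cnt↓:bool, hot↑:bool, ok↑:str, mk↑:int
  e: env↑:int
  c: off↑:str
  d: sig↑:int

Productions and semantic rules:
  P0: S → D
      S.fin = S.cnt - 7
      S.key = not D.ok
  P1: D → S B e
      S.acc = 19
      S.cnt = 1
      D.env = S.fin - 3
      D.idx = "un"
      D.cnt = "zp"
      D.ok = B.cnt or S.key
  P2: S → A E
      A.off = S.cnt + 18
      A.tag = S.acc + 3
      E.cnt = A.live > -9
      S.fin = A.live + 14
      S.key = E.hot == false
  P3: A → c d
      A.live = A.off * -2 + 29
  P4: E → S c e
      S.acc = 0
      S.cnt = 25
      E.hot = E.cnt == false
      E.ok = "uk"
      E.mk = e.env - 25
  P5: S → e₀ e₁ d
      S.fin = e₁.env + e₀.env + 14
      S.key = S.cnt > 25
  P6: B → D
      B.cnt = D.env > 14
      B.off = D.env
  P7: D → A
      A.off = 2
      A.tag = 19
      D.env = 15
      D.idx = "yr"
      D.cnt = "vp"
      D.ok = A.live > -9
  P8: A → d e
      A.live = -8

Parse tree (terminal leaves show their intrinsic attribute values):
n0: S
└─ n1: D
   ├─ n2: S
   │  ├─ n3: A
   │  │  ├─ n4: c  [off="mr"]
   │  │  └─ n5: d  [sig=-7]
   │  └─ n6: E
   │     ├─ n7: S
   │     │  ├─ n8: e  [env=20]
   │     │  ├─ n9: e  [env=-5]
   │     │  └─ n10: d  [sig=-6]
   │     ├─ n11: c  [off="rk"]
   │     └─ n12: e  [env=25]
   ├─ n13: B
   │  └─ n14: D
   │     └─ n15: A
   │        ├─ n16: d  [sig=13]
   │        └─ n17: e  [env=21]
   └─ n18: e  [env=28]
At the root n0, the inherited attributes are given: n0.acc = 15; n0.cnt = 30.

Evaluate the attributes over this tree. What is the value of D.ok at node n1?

true

1. n0.acc = 15  [given at root]
2. n0.cnt = 30  [given at root]
3. n2.acc = 19  [19]
4. n2.cnt = 1  [1]
5. n3.off = 19  [S.cnt + 18]
6. n3.tag = 22  [S.acc + 3]
7. n4.off = "mr"  [terminal]
8. n5.sig = -7  [terminal]
9. n3.live = -9  [A.off * -2 + 29]
10. n6.cnt = false  [A.live > -9]
11. n7.acc = 0  [0]
12. n7.cnt = 25  [25]
13. n8.env = 20  [terminal]
14. n9.env = -5  [terminal]
15. n10.sig = -6  [terminal]
16. n7.fin = 29  [e₁.env + e₀.env + 14]
17. n7.key = false  [S.cnt > 25]
18. n11.off = "rk"  [terminal]
19. n12.env = 25  [terminal]
20. n6.hot = true  [E.cnt == false]
21. n6.ok = "uk"  ["uk"]
22. n6.mk = 0  [e.env - 25]
23. n2.fin = 5  [A.live + 14]
24. n2.key = false  [E.hot == false]
25. n15.off = 2  [2]
26. n15.tag = 19  [19]
27. n16.sig = 13  [terminal]
28. n17.env = 21  [terminal]
29. n15.live = -8  [-8]
30. n14.env = 15  [15]
31. n14.idx = "yr"  ["yr"]
32. n14.cnt = "vp"  ["vp"]
33. n14.ok = true  [A.live > -9]
34. n13.cnt = true  [D.env > 14]
35. n13.off = 15  [D.env]
36. n18.env = 28  [terminal]
37. n1.env = 2  [S.fin - 3]
38. n1.idx = "un"  ["un"]
39. n1.cnt = "zp"  ["zp"]
40. n1.ok = true  [B.cnt or S.key]
41. n0.fin = 23  [S.cnt - 7]
42. n0.key = false  [not D.ok]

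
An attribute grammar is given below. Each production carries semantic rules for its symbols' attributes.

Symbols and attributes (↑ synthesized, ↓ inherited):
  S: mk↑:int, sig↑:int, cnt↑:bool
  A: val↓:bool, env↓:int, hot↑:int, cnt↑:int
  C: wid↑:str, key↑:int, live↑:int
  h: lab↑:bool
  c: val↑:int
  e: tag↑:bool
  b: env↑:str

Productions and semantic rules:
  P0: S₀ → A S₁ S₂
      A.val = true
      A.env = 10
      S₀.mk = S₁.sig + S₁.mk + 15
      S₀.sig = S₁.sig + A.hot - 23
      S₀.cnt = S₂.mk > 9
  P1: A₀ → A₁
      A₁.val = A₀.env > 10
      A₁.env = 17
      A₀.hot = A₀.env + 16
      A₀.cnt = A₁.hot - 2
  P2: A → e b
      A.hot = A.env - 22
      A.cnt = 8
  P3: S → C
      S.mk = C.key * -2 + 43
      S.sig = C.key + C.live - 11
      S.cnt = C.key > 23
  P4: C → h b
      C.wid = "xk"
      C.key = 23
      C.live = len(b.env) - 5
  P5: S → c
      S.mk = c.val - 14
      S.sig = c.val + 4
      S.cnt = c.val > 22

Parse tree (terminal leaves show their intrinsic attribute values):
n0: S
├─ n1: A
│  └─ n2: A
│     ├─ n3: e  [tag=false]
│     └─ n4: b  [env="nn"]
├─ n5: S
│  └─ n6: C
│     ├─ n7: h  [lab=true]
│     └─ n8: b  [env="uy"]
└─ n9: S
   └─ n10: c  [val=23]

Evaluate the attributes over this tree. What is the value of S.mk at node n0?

21

1. n1.val = true  [true]
2. n1.env = 10  [10]
3. n2.val = false  [A₀.env > 10]
4. n2.env = 17  [17]
5. n3.tag = false  [terminal]
6. n4.env = "nn"  [terminal]
7. n2.hot = -5  [A.env - 22]
8. n2.cnt = 8  [8]
9. n1.hot = 26  [A₀.env + 16]
10. n1.cnt = -7  [A₁.hot - 2]
11. n7.lab = true  [terminal]
12. n8.env = "uy"  [terminal]
13. n6.wid = "xk"  ["xk"]
14. n6.key = 23  [23]
15. n6.live = -3  [len(b.env) - 5]
16. n5.mk = -3  [C.key * -2 + 43]
17. n5.sig = 9  [C.key + C.live - 11]
18. n5.cnt = false  [C.key > 23]
19. n10.val = 23  [terminal]
20. n9.mk = 9  [c.val - 14]
21. n9.sig = 27  [c.val + 4]
22. n9.cnt = true  [c.val > 22]
23. n0.mk = 21  [S₁.sig + S₁.mk + 15]
24. n0.sig = 12  [S₁.sig + A.hot - 23]
25. n0.cnt = false  [S₂.mk > 9]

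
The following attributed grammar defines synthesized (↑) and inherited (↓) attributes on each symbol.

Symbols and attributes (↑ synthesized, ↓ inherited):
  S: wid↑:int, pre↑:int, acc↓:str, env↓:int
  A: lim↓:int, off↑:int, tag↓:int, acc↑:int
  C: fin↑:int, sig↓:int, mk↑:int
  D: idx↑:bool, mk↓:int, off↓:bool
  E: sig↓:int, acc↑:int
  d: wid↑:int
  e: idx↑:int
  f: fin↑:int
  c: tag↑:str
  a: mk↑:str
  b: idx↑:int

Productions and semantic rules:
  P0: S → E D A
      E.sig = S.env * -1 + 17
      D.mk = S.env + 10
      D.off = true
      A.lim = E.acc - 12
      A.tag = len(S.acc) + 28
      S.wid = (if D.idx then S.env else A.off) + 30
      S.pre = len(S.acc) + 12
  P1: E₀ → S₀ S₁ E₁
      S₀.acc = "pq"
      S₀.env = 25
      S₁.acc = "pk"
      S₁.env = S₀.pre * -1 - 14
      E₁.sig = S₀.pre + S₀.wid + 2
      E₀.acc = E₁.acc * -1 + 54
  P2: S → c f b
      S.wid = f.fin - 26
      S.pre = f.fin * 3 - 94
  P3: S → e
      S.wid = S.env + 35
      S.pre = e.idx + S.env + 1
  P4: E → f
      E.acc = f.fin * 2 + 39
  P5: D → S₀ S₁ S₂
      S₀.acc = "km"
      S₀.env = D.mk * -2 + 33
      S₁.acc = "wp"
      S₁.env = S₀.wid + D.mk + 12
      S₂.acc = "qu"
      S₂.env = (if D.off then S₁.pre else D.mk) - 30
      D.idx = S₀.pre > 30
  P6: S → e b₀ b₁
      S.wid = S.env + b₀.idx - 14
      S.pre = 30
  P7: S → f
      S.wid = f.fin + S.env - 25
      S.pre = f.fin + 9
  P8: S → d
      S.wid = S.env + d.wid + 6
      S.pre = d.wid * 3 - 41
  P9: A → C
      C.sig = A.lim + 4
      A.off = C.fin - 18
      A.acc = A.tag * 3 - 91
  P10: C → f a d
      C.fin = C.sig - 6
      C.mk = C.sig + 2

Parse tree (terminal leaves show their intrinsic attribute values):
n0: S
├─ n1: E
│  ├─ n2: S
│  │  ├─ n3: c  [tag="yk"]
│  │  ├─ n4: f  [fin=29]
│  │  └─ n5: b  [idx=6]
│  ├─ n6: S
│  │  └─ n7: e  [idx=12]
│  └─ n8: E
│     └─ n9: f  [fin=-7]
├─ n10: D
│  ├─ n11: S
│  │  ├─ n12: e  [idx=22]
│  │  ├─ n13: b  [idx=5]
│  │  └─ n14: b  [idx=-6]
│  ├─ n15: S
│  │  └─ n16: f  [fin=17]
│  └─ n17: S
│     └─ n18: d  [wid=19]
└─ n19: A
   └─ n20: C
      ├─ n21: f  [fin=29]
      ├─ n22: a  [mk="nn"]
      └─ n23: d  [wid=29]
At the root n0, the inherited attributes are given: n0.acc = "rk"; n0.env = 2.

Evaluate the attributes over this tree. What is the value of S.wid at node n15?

1. n0.acc = "rk"  [given at root]
2. n0.env = 2  [given at root]
3. n1.sig = 15  [S.env * -1 + 17]
4. n2.acc = "pq"  ["pq"]
5. n2.env = 25  [25]
6. n3.tag = "yk"  [terminal]
7. n4.fin = 29  [terminal]
8. n5.idx = 6  [terminal]
9. n2.wid = 3  [f.fin - 26]
10. n2.pre = -7  [f.fin * 3 - 94]
11. n6.acc = "pk"  ["pk"]
12. n6.env = -7  [S₀.pre * -1 - 14]
13. n7.idx = 12  [terminal]
14. n6.wid = 28  [S.env + 35]
15. n6.pre = 6  [e.idx + S.env + 1]
16. n8.sig = -2  [S₀.pre + S₀.wid + 2]
17. n9.fin = -7  [terminal]
18. n8.acc = 25  [f.fin * 2 + 39]
19. n1.acc = 29  [E₁.acc * -1 + 54]
20. n10.mk = 12  [S.env + 10]
21. n10.off = true  [true]
22. n11.acc = "km"  ["km"]
23. n11.env = 9  [D.mk * -2 + 33]
24. n12.idx = 22  [terminal]
25. n13.idx = 5  [terminal]
26. n14.idx = -6  [terminal]
27. n11.wid = 0  [S.env + b₀.idx - 14]
28. n11.pre = 30  [30]
29. n15.acc = "wp"  ["wp"]
30. n15.env = 24  [S₀.wid + D.mk + 12]
31. n16.fin = 17  [terminal]
32. n15.wid = 16  [f.fin + S.env - 25]
33. n15.pre = 26  [f.fin + 9]
34. n17.acc = "qu"  ["qu"]
35. n17.env = -4  [(if D.off then S₁.pre else D.mk) - 30]
36. n18.wid = 19  [terminal]
37. n17.wid = 21  [S.env + d.wid + 6]
38. n17.pre = 16  [d.wid * 3 - 41]
39. n10.idx = false  [S₀.pre > 30]
40. n19.lim = 17  [E.acc - 12]
41. n19.tag = 30  [len(S.acc) + 28]
42. n20.sig = 21  [A.lim + 4]
43. n21.fin = 29  [terminal]
44. n22.mk = "nn"  [terminal]
45. n23.wid = 29  [terminal]
46. n20.fin = 15  [C.sig - 6]
47. n20.mk = 23  [C.sig + 2]
48. n19.off = -3  [C.fin - 18]
49. n19.acc = -1  [A.tag * 3 - 91]
50. n0.wid = 27  [(if D.idx then S.env else A.off) + 30]
51. n0.pre = 14  [len(S.acc) + 12]

16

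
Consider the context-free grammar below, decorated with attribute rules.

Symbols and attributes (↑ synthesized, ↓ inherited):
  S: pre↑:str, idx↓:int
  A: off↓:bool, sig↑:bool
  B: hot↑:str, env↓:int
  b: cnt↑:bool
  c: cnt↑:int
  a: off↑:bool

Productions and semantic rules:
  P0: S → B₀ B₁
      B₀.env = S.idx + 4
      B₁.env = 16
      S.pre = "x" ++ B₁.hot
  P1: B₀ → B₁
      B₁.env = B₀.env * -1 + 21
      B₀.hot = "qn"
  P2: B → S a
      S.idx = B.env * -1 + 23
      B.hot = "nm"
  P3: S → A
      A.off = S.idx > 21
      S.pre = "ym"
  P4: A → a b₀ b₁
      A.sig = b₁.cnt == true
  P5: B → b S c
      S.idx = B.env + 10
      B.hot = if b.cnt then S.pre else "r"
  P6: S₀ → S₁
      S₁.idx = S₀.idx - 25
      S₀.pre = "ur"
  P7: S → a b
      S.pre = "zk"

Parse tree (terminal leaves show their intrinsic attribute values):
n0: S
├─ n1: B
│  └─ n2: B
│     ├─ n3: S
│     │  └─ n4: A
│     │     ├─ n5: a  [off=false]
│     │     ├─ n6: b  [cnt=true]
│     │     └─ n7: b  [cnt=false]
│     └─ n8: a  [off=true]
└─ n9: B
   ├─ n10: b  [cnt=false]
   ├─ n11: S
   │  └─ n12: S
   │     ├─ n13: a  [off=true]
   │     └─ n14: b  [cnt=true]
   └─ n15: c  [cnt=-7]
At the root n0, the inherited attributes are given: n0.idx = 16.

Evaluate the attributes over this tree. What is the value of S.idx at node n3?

1. n0.idx = 16  [given at root]
2. n1.env = 20  [S.idx + 4]
3. n2.env = 1  [B₀.env * -1 + 21]
4. n3.idx = 22  [B.env * -1 + 23]
5. n4.off = true  [S.idx > 21]
6. n5.off = false  [terminal]
7. n6.cnt = true  [terminal]
8. n7.cnt = false  [terminal]
9. n4.sig = false  [b₁.cnt == true]
10. n3.pre = "ym"  ["ym"]
11. n8.off = true  [terminal]
12. n2.hot = "nm"  ["nm"]
13. n1.hot = "qn"  ["qn"]
14. n9.env = 16  [16]
15. n10.cnt = false  [terminal]
16. n11.idx = 26  [B.env + 10]
17. n12.idx = 1  [S₀.idx - 25]
18. n13.off = true  [terminal]
19. n14.cnt = true  [terminal]
20. n12.pre = "zk"  ["zk"]
21. n11.pre = "ur"  ["ur"]
22. n15.cnt = -7  [terminal]
23. n9.hot = "r"  [if b.cnt then S.pre else "r"]
24. n0.pre = "xr"  ["x" ++ B₁.hot]

22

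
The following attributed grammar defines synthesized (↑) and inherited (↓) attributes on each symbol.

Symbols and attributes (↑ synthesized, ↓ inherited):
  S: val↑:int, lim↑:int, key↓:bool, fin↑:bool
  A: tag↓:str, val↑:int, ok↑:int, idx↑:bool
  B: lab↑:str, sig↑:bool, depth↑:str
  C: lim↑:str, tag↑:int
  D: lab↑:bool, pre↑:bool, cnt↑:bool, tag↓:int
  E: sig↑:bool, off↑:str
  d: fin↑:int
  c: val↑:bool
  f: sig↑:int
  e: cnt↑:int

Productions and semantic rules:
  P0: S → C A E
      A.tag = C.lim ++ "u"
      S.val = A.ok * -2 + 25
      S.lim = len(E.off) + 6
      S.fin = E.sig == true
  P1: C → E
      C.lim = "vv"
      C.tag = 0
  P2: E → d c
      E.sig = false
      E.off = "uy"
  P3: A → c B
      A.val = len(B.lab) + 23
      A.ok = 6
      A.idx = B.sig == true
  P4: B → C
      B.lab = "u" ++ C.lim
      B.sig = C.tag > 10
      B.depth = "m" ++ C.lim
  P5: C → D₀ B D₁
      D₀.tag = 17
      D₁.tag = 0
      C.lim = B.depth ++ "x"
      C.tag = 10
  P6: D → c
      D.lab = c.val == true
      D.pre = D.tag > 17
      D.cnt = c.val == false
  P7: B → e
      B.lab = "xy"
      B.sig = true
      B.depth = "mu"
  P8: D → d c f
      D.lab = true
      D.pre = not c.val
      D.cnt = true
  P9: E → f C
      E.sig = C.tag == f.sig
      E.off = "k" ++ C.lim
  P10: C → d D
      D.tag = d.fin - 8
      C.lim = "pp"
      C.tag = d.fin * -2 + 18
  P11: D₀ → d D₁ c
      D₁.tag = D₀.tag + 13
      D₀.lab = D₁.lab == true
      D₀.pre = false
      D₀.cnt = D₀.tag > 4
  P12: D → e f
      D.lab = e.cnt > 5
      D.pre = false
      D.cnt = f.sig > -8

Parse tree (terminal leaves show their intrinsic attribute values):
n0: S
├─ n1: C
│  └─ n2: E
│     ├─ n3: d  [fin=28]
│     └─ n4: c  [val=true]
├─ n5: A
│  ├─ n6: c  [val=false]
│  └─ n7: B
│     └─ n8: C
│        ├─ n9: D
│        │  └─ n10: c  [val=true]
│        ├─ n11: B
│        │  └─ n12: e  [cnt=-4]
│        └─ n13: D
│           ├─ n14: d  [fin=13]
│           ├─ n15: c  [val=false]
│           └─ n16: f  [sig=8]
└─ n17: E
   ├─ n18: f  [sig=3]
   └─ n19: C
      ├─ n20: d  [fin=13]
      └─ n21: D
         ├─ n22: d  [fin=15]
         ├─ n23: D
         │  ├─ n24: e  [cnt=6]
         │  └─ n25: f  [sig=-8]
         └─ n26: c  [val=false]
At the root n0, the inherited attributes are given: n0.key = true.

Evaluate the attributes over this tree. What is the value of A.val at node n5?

1. n0.key = true  [given at root]
2. n3.fin = 28  [terminal]
3. n4.val = true  [terminal]
4. n2.sig = false  [false]
5. n2.off = "uy"  ["uy"]
6. n1.lim = "vv"  ["vv"]
7. n1.tag = 0  [0]
8. n5.tag = "vvu"  [C.lim ++ "u"]
9. n6.val = false  [terminal]
10. n9.tag = 17  [17]
11. n10.val = true  [terminal]
12. n9.lab = true  [c.val == true]
13. n9.pre = false  [D.tag > 17]
14. n9.cnt = false  [c.val == false]
15. n12.cnt = -4  [terminal]
16. n11.lab = "xy"  ["xy"]
17. n11.sig = true  [true]
18. n11.depth = "mu"  ["mu"]
19. n13.tag = 0  [0]
20. n14.fin = 13  [terminal]
21. n15.val = false  [terminal]
22. n16.sig = 8  [terminal]
23. n13.lab = true  [true]
24. n13.pre = true  [not c.val]
25. n13.cnt = true  [true]
26. n8.lim = "mux"  [B.depth ++ "x"]
27. n8.tag = 10  [10]
28. n7.lab = "umux"  ["u" ++ C.lim]
29. n7.sig = false  [C.tag > 10]
30. n7.depth = "mmux"  ["m" ++ C.lim]
31. n5.val = 27  [len(B.lab) + 23]
32. n5.ok = 6  [6]
33. n5.idx = false  [B.sig == true]
34. n18.sig = 3  [terminal]
35. n20.fin = 13  [terminal]
36. n21.tag = 5  [d.fin - 8]
37. n22.fin = 15  [terminal]
38. n23.tag = 18  [D₀.tag + 13]
39. n24.cnt = 6  [terminal]
40. n25.sig = -8  [terminal]
41. n23.lab = true  [e.cnt > 5]
42. n23.pre = false  [false]
43. n23.cnt = false  [f.sig > -8]
44. n26.val = false  [terminal]
45. n21.lab = true  [D₁.lab == true]
46. n21.pre = false  [false]
47. n21.cnt = true  [D₀.tag > 4]
48. n19.lim = "pp"  ["pp"]
49. n19.tag = -8  [d.fin * -2 + 18]
50. n17.sig = false  [C.tag == f.sig]
51. n17.off = "kpp"  ["k" ++ C.lim]
52. n0.val = 13  [A.ok * -2 + 25]
53. n0.lim = 9  [len(E.off) + 6]
54. n0.fin = false  [E.sig == true]

27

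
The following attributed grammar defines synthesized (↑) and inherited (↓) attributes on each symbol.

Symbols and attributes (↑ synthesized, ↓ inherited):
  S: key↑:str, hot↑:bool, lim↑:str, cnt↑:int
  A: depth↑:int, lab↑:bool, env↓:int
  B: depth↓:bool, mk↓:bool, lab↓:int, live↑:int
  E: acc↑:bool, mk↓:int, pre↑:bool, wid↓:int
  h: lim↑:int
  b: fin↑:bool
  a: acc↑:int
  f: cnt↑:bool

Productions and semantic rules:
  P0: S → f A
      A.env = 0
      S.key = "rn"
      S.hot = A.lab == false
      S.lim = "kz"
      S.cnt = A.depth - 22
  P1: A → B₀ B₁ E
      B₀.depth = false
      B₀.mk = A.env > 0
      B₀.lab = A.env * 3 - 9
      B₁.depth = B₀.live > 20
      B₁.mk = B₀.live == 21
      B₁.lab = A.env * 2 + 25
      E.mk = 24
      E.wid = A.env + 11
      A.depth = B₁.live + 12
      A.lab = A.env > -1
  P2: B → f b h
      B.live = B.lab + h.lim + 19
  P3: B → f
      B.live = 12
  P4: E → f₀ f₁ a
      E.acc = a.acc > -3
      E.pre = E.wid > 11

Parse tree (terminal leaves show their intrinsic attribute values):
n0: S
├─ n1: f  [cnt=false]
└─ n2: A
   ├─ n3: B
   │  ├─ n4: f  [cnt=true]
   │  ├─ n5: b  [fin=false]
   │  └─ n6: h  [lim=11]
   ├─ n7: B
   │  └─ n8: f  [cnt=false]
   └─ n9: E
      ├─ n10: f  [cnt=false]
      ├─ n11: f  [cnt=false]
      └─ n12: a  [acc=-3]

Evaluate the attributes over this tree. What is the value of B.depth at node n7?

true

1. n1.cnt = false  [terminal]
2. n2.env = 0  [0]
3. n3.depth = false  [false]
4. n3.mk = false  [A.env > 0]
5. n3.lab = -9  [A.env * 3 - 9]
6. n4.cnt = true  [terminal]
7. n5.fin = false  [terminal]
8. n6.lim = 11  [terminal]
9. n3.live = 21  [B.lab + h.lim + 19]
10. n7.depth = true  [B₀.live > 20]
11. n7.mk = true  [B₀.live == 21]
12. n7.lab = 25  [A.env * 2 + 25]
13. n8.cnt = false  [terminal]
14. n7.live = 12  [12]
15. n9.mk = 24  [24]
16. n9.wid = 11  [A.env + 11]
17. n10.cnt = false  [terminal]
18. n11.cnt = false  [terminal]
19. n12.acc = -3  [terminal]
20. n9.acc = false  [a.acc > -3]
21. n9.pre = false  [E.wid > 11]
22. n2.depth = 24  [B₁.live + 12]
23. n2.lab = true  [A.env > -1]
24. n0.key = "rn"  ["rn"]
25. n0.hot = false  [A.lab == false]
26. n0.lim = "kz"  ["kz"]
27. n0.cnt = 2  [A.depth - 22]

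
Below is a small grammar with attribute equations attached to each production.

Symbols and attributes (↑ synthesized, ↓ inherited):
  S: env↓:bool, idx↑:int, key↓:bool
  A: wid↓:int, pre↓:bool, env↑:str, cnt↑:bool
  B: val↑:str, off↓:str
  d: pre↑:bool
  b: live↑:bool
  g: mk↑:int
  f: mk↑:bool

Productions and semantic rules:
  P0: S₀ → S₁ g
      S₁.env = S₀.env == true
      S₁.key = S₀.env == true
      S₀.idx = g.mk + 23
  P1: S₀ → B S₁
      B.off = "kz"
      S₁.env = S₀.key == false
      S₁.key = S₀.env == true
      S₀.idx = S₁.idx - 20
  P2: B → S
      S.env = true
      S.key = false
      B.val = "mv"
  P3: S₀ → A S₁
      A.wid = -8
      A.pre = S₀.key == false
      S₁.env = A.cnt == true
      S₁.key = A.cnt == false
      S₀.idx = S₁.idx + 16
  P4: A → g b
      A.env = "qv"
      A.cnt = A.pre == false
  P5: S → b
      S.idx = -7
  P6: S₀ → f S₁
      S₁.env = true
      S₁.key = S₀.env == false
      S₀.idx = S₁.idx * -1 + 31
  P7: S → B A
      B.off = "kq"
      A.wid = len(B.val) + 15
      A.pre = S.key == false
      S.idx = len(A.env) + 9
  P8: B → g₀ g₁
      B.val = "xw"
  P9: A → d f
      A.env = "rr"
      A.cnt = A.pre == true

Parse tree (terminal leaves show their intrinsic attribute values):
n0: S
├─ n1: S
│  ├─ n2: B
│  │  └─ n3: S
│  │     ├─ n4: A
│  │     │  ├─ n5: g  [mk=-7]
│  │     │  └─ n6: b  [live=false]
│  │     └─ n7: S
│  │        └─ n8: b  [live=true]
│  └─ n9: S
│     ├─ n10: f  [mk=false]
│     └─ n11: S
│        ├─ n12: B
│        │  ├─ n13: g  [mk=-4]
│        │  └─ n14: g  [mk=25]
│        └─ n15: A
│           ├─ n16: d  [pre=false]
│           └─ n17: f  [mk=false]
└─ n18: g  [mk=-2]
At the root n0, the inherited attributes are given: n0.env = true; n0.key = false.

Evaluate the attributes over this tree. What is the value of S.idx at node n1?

1. n0.env = true  [given at root]
2. n0.key = false  [given at root]
3. n1.env = true  [S₀.env == true]
4. n1.key = true  [S₀.env == true]
5. n2.off = "kz"  ["kz"]
6. n3.env = true  [true]
7. n3.key = false  [false]
8. n4.wid = -8  [-8]
9. n4.pre = true  [S₀.key == false]
10. n5.mk = -7  [terminal]
11. n6.live = false  [terminal]
12. n4.env = "qv"  ["qv"]
13. n4.cnt = false  [A.pre == false]
14. n7.env = false  [A.cnt == true]
15. n7.key = true  [A.cnt == false]
16. n8.live = true  [terminal]
17. n7.idx = -7  [-7]
18. n3.idx = 9  [S₁.idx + 16]
19. n2.val = "mv"  ["mv"]
20. n9.env = false  [S₀.key == false]
21. n9.key = true  [S₀.env == true]
22. n10.mk = false  [terminal]
23. n11.env = true  [true]
24. n11.key = true  [S₀.env == false]
25. n12.off = "kq"  ["kq"]
26. n13.mk = -4  [terminal]
27. n14.mk = 25  [terminal]
28. n12.val = "xw"  ["xw"]
29. n15.wid = 17  [len(B.val) + 15]
30. n15.pre = false  [S.key == false]
31. n16.pre = false  [terminal]
32. n17.mk = false  [terminal]
33. n15.env = "rr"  ["rr"]
34. n15.cnt = false  [A.pre == true]
35. n11.idx = 11  [len(A.env) + 9]
36. n9.idx = 20  [S₁.idx * -1 + 31]
37. n1.idx = 0  [S₁.idx - 20]
38. n18.mk = -2  [terminal]
39. n0.idx = 21  [g.mk + 23]

0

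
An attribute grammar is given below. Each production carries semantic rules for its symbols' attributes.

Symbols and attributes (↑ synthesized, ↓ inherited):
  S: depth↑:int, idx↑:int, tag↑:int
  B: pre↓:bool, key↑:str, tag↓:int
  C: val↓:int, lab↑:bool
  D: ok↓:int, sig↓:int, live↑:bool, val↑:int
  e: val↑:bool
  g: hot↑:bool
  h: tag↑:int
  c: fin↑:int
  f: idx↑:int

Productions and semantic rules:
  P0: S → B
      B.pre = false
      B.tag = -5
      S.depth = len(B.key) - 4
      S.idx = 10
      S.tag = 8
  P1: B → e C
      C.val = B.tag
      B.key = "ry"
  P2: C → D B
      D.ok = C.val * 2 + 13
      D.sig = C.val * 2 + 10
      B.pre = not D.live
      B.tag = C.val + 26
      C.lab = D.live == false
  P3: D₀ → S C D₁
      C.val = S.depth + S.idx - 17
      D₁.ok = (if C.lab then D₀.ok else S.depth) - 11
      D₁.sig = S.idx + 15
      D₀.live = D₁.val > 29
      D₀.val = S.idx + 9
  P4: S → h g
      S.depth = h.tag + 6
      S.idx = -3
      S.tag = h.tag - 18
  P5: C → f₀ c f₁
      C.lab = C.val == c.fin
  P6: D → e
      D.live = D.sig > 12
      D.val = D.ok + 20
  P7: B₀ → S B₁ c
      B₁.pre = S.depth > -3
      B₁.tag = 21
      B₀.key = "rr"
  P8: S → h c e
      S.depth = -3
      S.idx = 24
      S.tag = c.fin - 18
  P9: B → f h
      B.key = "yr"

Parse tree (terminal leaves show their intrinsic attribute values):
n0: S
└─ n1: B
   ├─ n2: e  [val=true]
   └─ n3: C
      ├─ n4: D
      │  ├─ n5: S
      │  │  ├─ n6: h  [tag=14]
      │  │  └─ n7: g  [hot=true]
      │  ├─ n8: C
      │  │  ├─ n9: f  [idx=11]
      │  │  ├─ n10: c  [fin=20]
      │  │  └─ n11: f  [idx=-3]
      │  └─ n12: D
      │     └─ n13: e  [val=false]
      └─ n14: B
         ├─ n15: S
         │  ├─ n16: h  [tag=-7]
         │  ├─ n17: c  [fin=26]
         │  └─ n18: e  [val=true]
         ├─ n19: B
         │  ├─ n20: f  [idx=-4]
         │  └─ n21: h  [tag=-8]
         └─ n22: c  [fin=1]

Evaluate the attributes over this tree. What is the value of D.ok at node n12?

1. n1.pre = false  [false]
2. n1.tag = -5  [-5]
3. n2.val = true  [terminal]
4. n3.val = -5  [B.tag]
5. n4.ok = 3  [C.val * 2 + 13]
6. n4.sig = 0  [C.val * 2 + 10]
7. n6.tag = 14  [terminal]
8. n7.hot = true  [terminal]
9. n5.depth = 20  [h.tag + 6]
10. n5.idx = -3  [-3]
11. n5.tag = -4  [h.tag - 18]
12. n8.val = 0  [S.depth + S.idx - 17]
13. n9.idx = 11  [terminal]
14. n10.fin = 20  [terminal]
15. n11.idx = -3  [terminal]
16. n8.lab = false  [C.val == c.fin]
17. n12.ok = 9  [(if C.lab then D₀.ok else S.depth) - 11]
18. n12.sig = 12  [S.idx + 15]
19. n13.val = false  [terminal]
20. n12.live = false  [D.sig > 12]
21. n12.val = 29  [D.ok + 20]
22. n4.live = false  [D₁.val > 29]
23. n4.val = 6  [S.idx + 9]
24. n14.pre = true  [not D.live]
25. n14.tag = 21  [C.val + 26]
26. n16.tag = -7  [terminal]
27. n17.fin = 26  [terminal]
28. n18.val = true  [terminal]
29. n15.depth = -3  [-3]
30. n15.idx = 24  [24]
31. n15.tag = 8  [c.fin - 18]
32. n19.pre = false  [S.depth > -3]
33. n19.tag = 21  [21]
34. n20.idx = -4  [terminal]
35. n21.tag = -8  [terminal]
36. n19.key = "yr"  ["yr"]
37. n22.fin = 1  [terminal]
38. n14.key = "rr"  ["rr"]
39. n3.lab = true  [D.live == false]
40. n1.key = "ry"  ["ry"]
41. n0.depth = -2  [len(B.key) - 4]
42. n0.idx = 10  [10]
43. n0.tag = 8  [8]

9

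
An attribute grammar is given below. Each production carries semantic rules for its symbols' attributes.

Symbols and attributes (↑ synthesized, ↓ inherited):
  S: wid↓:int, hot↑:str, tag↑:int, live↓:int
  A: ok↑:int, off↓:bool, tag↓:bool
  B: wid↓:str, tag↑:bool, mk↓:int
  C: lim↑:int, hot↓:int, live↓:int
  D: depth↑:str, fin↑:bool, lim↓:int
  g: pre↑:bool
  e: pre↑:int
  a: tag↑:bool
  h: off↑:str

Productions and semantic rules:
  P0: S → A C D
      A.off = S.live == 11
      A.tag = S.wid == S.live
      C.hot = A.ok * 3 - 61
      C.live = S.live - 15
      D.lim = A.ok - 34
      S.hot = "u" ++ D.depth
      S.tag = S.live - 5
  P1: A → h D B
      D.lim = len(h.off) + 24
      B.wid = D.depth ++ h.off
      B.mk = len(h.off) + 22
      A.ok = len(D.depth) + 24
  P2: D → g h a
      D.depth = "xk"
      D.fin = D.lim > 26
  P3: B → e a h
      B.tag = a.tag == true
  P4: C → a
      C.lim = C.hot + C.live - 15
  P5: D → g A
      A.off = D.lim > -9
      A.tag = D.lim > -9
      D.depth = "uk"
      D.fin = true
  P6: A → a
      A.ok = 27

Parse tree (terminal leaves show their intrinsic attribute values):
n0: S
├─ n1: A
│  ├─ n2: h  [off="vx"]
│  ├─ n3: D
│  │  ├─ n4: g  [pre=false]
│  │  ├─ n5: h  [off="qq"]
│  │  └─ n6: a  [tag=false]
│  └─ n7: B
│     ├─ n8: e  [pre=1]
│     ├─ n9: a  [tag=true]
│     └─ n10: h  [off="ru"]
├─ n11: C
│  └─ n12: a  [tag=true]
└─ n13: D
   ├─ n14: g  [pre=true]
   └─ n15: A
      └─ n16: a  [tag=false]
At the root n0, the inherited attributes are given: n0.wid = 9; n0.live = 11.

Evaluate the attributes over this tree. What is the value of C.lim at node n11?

1. n0.wid = 9  [given at root]
2. n0.live = 11  [given at root]
3. n1.off = true  [S.live == 11]
4. n1.tag = false  [S.wid == S.live]
5. n2.off = "vx"  [terminal]
6. n3.lim = 26  [len(h.off) + 24]
7. n4.pre = false  [terminal]
8. n5.off = "qq"  [terminal]
9. n6.tag = false  [terminal]
10. n3.depth = "xk"  ["xk"]
11. n3.fin = false  [D.lim > 26]
12. n7.wid = "xkvx"  [D.depth ++ h.off]
13. n7.mk = 24  [len(h.off) + 22]
14. n8.pre = 1  [terminal]
15. n9.tag = true  [terminal]
16. n10.off = "ru"  [terminal]
17. n7.tag = true  [a.tag == true]
18. n1.ok = 26  [len(D.depth) + 24]
19. n11.hot = 17  [A.ok * 3 - 61]
20. n11.live = -4  [S.live - 15]
21. n12.tag = true  [terminal]
22. n11.lim = -2  [C.hot + C.live - 15]
23. n13.lim = -8  [A.ok - 34]
24. n14.pre = true  [terminal]
25. n15.off = true  [D.lim > -9]
26. n15.tag = true  [D.lim > -9]
27. n16.tag = false  [terminal]
28. n15.ok = 27  [27]
29. n13.depth = "uk"  ["uk"]
30. n13.fin = true  [true]
31. n0.hot = "uuk"  ["u" ++ D.depth]
32. n0.tag = 6  [S.live - 5]

-2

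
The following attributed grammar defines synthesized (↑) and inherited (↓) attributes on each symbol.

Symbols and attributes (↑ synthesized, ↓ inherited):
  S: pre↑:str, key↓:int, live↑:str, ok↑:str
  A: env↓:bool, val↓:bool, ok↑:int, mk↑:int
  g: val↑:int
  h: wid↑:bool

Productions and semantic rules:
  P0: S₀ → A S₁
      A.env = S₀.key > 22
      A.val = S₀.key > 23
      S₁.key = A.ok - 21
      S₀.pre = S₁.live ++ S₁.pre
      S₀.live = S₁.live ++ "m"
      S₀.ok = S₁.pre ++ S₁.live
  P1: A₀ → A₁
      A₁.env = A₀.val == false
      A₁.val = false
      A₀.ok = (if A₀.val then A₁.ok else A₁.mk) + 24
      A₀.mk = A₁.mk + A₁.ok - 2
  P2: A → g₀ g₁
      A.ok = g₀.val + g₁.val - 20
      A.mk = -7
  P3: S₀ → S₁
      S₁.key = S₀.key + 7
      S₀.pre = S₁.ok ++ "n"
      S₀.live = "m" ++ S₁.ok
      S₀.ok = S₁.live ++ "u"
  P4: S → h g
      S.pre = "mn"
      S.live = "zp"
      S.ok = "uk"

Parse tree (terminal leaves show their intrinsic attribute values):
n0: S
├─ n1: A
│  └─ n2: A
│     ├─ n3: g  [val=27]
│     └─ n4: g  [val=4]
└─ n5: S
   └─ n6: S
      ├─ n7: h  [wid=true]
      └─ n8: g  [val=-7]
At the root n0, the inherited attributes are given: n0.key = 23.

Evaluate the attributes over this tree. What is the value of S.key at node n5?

-4

1. n0.key = 23  [given at root]
2. n1.env = true  [S₀.key > 22]
3. n1.val = false  [S₀.key > 23]
4. n2.env = true  [A₀.val == false]
5. n2.val = false  [false]
6. n3.val = 27  [terminal]
7. n4.val = 4  [terminal]
8. n2.ok = 11  [g₀.val + g₁.val - 20]
9. n2.mk = -7  [-7]
10. n1.ok = 17  [(if A₀.val then A₁.ok else A₁.mk) + 24]
11. n1.mk = 2  [A₁.mk + A₁.ok - 2]
12. n5.key = -4  [A.ok - 21]
13. n6.key = 3  [S₀.key + 7]
14. n7.wid = true  [terminal]
15. n8.val = -7  [terminal]
16. n6.pre = "mn"  ["mn"]
17. n6.live = "zp"  ["zp"]
18. n6.ok = "uk"  ["uk"]
19. n5.pre = "ukn"  [S₁.ok ++ "n"]
20. n5.live = "muk"  ["m" ++ S₁.ok]
21. n5.ok = "zpu"  [S₁.live ++ "u"]
22. n0.pre = "mukukn"  [S₁.live ++ S₁.pre]
23. n0.live = "mukm"  [S₁.live ++ "m"]
24. n0.ok = "uknmuk"  [S₁.pre ++ S₁.live]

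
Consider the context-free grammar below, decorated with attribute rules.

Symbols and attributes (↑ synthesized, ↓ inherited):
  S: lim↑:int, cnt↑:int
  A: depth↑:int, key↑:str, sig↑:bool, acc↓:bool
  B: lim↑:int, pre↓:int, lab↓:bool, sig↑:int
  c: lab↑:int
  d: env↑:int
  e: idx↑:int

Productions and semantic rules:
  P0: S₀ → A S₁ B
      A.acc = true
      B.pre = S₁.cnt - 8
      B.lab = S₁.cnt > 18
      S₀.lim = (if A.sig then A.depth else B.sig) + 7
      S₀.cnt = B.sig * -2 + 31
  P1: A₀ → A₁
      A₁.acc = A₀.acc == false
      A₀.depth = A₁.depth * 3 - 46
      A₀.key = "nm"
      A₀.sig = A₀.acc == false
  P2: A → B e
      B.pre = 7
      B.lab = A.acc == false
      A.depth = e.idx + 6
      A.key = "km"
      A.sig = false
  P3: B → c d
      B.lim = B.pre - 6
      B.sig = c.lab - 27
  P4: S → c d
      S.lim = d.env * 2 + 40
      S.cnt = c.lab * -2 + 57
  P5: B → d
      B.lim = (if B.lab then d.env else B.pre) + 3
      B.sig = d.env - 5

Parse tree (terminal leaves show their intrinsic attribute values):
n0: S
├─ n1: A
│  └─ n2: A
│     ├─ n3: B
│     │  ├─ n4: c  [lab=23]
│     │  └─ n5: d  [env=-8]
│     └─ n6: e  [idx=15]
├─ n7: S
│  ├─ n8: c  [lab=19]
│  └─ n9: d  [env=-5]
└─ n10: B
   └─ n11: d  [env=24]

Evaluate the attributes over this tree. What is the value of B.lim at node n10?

1. n1.acc = true  [true]
2. n2.acc = false  [A₀.acc == false]
3. n3.pre = 7  [7]
4. n3.lab = true  [A.acc == false]
5. n4.lab = 23  [terminal]
6. n5.env = -8  [terminal]
7. n3.lim = 1  [B.pre - 6]
8. n3.sig = -4  [c.lab - 27]
9. n6.idx = 15  [terminal]
10. n2.depth = 21  [e.idx + 6]
11. n2.key = "km"  ["km"]
12. n2.sig = false  [false]
13. n1.depth = 17  [A₁.depth * 3 - 46]
14. n1.key = "nm"  ["nm"]
15. n1.sig = false  [A₀.acc == false]
16. n8.lab = 19  [terminal]
17. n9.env = -5  [terminal]
18. n7.lim = 30  [d.env * 2 + 40]
19. n7.cnt = 19  [c.lab * -2 + 57]
20. n10.pre = 11  [S₁.cnt - 8]
21. n10.lab = true  [S₁.cnt > 18]
22. n11.env = 24  [terminal]
23. n10.lim = 27  [(if B.lab then d.env else B.pre) + 3]
24. n10.sig = 19  [d.env - 5]
25. n0.lim = 26  [(if A.sig then A.depth else B.sig) + 7]
26. n0.cnt = -7  [B.sig * -2 + 31]

27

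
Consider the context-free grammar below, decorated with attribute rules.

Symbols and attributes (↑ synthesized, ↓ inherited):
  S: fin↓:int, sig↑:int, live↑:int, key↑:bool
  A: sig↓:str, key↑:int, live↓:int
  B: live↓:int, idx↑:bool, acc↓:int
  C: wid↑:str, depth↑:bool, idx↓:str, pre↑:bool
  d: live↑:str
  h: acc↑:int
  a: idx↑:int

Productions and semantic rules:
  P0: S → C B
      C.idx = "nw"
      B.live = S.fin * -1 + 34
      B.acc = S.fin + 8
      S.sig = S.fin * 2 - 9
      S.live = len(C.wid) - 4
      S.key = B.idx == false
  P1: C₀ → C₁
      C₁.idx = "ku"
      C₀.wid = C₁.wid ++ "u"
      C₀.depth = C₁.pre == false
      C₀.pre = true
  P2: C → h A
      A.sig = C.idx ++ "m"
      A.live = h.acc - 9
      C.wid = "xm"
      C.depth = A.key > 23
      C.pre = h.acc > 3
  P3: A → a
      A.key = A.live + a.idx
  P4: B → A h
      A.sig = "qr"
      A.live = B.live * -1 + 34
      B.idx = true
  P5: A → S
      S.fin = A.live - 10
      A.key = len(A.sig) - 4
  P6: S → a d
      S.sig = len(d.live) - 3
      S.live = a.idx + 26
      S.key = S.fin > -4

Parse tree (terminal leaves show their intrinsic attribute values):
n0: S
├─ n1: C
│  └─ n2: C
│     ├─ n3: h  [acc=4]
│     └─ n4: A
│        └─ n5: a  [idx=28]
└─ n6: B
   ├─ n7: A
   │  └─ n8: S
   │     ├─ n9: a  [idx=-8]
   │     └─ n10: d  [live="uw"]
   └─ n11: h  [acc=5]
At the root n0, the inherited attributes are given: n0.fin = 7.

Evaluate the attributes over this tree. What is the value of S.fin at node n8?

-3

1. n0.fin = 7  [given at root]
2. n1.idx = "nw"  ["nw"]
3. n2.idx = "ku"  ["ku"]
4. n3.acc = 4  [terminal]
5. n4.sig = "kum"  [C.idx ++ "m"]
6. n4.live = -5  [h.acc - 9]
7. n5.idx = 28  [terminal]
8. n4.key = 23  [A.live + a.idx]
9. n2.wid = "xm"  ["xm"]
10. n2.depth = false  [A.key > 23]
11. n2.pre = true  [h.acc > 3]
12. n1.wid = "xmu"  [C₁.wid ++ "u"]
13. n1.depth = false  [C₁.pre == false]
14. n1.pre = true  [true]
15. n6.live = 27  [S.fin * -1 + 34]
16. n6.acc = 15  [S.fin + 8]
17. n7.sig = "qr"  ["qr"]
18. n7.live = 7  [B.live * -1 + 34]
19. n8.fin = -3  [A.live - 10]
20. n9.idx = -8  [terminal]
21. n10.live = "uw"  [terminal]
22. n8.sig = -1  [len(d.live) - 3]
23. n8.live = 18  [a.idx + 26]
24. n8.key = true  [S.fin > -4]
25. n7.key = -2  [len(A.sig) - 4]
26. n11.acc = 5  [terminal]
27. n6.idx = true  [true]
28. n0.sig = 5  [S.fin * 2 - 9]
29. n0.live = -1  [len(C.wid) - 4]
30. n0.key = false  [B.idx == false]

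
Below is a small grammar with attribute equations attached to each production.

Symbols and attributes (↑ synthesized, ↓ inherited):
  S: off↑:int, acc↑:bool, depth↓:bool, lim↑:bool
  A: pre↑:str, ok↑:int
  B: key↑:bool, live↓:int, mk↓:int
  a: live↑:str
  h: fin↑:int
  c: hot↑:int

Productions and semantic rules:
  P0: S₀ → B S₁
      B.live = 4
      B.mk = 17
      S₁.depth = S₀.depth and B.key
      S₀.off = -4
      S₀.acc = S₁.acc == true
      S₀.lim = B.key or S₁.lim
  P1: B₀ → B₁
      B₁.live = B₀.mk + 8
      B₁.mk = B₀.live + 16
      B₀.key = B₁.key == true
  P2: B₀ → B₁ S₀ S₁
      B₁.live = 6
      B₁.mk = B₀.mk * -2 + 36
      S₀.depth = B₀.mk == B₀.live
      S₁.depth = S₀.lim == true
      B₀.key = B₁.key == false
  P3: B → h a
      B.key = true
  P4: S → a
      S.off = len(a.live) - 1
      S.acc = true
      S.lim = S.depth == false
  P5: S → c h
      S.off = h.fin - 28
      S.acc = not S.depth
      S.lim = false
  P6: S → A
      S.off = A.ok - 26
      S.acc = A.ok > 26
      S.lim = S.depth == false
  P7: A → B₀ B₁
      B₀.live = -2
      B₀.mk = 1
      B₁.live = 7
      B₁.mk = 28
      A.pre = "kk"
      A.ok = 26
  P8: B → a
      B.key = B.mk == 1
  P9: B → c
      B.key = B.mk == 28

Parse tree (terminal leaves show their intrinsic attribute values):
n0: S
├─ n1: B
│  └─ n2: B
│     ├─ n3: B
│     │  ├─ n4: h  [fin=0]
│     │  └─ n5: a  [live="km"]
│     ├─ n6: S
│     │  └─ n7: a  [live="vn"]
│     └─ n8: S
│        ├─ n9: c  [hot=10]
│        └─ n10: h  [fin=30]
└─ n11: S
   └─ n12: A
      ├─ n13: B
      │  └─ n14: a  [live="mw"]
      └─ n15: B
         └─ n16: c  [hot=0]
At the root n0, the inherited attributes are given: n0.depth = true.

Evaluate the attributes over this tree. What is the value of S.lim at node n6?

true

1. n0.depth = true  [given at root]
2. n1.live = 4  [4]
3. n1.mk = 17  [17]
4. n2.live = 25  [B₀.mk + 8]
5. n2.mk = 20  [B₀.live + 16]
6. n3.live = 6  [6]
7. n3.mk = -4  [B₀.mk * -2 + 36]
8. n4.fin = 0  [terminal]
9. n5.live = "km"  [terminal]
10. n3.key = true  [true]
11. n6.depth = false  [B₀.mk == B₀.live]
12. n7.live = "vn"  [terminal]
13. n6.off = 1  [len(a.live) - 1]
14. n6.acc = true  [true]
15. n6.lim = true  [S.depth == false]
16. n8.depth = true  [S₀.lim == true]
17. n9.hot = 10  [terminal]
18. n10.fin = 30  [terminal]
19. n8.off = 2  [h.fin - 28]
20. n8.acc = false  [not S.depth]
21. n8.lim = false  [false]
22. n2.key = false  [B₁.key == false]
23. n1.key = false  [B₁.key == true]
24. n11.depth = false  [S₀.depth and B.key]
25. n13.live = -2  [-2]
26. n13.mk = 1  [1]
27. n14.live = "mw"  [terminal]
28. n13.key = true  [B.mk == 1]
29. n15.live = 7  [7]
30. n15.mk = 28  [28]
31. n16.hot = 0  [terminal]
32. n15.key = true  [B.mk == 28]
33. n12.pre = "kk"  ["kk"]
34. n12.ok = 26  [26]
35. n11.off = 0  [A.ok - 26]
36. n11.acc = false  [A.ok > 26]
37. n11.lim = true  [S.depth == false]
38. n0.off = -4  [-4]
39. n0.acc = false  [S₁.acc == true]
40. n0.lim = true  [B.key or S₁.lim]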